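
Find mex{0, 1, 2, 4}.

3

The values 0, 1, 2 are all present; 3 is the first non-negative integer missing from the set.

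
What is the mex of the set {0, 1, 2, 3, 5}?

The values 0, 1, 2, 3 are all present; 4 is the first non-negative integer missing from the set.

4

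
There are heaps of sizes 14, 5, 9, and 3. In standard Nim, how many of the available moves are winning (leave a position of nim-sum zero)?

3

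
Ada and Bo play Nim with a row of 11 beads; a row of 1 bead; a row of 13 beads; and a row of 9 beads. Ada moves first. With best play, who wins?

In binary:
  1011  (11)
  0001  (1)
  1101  (13)
  1001  (9)
  ----
  1110  (14)
The nim-sum is 14 ≠ 0, so this is an N-position: the player to move can win; Ada has a winning move.

Ada wins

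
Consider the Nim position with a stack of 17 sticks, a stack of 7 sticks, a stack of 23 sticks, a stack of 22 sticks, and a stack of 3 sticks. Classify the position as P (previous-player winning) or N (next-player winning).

In binary:
  10001  (17)
  00111  (7)
  10111  (23)
  10110  (22)
  00011  (3)
  -----
  10100  (20)
The nim-sum is 20 ≠ 0, so this is an N-position: the player to move can win.

N-position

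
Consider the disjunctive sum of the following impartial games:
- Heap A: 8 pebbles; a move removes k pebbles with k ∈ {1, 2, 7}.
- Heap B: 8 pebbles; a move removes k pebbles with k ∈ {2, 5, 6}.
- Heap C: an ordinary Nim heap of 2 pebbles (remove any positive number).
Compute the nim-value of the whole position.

For heap A, compute g(0), g(1), … with moves {1, 2, 7}:
g(0) = mex{} = 0
g(1) = mex{0} = 1
g(2) = mex{0,1} = 2
g(3) = mex{1,2} = 0
g(4) = mex{0,2} = 1
g(5) = mex{0,1} = 2
g(6) = mex{1,2} = 0
g(7) = mex{0,2} = 1
g(8) = mex{0,1} = 2
So g(8) = 2.
Build the Grundy sequence for heap B with g(k) = mex{g(k−s) : s ∈ {2, 5, 6}, s ≤ k}:
k:     0  1  2  3  4  5  6  7  8
g(k):  0  0  1  1  0  2  1  3  0
So g(8) = 0.
Heap C is a plain Nim heap of size 2, so its Grundy value is 2.
By the Sprague-Grundy theorem, the Grundy value of a sum of independent games is the XOR of the component values.
Combined value = 2 XOR 0 XOR 2 = 0.

0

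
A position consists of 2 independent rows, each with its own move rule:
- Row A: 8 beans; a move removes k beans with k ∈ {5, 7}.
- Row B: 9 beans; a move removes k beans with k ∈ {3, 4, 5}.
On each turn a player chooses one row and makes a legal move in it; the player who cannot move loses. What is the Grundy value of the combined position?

Build the Grundy sequence for row A with g(k) = mex{g(k−s) : s ∈ {5, 7}, s ≤ k}:
g(0) = mex{} = 0
g(1) = mex{} = 0
g(2) = mex{} = 0
g(3) = mex{} = 0
g(4) = mex{} = 0
g(5) = mex{0} = 1
g(6) = mex{0} = 1
g(7) = mex{0} = 1
g(8) = mex{0} = 1
So g(8) = 1.
For row B, compute g(0), g(1), … with moves {3, 4, 5}:
k:     0  1  2  3  4  5  6  7  8  9
g(k):  0  0  0  1  1  1  2  2  0  0
So g(9) = 0.
By the Sprague-Grundy theorem, the Grundy value of a sum of independent games is the XOR of the component values.
Combined value = 1 XOR 0 = 1.

1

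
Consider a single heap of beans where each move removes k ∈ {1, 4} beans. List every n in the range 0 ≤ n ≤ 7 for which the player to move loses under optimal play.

0, 2, 5, 7

Build the Grundy sequence with g(k) = mex{g(k−s) : s ∈ {1, 4}, s ≤ k}:
g(0) = mex{} = 0
g(1) = mex{0} = 1
g(2) = mex{1} = 0
g(3) = mex{0} = 1
g(4) = mex{0,1} = 2
g(5) = mex{1,2} = 0
g(6) = mex{0} = 1
g(7) = mex{1} = 0
The P-positions (g = 0) in 0..7 are 0, 2, 5, 7.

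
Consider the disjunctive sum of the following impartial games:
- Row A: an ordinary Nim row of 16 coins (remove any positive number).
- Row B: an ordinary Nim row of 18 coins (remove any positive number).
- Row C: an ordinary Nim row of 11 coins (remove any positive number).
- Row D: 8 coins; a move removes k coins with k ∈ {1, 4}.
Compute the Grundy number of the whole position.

8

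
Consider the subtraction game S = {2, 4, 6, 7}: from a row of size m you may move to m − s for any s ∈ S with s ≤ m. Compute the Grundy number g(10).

Build the Grundy sequence with g(k) = mex{g(k−s) : s ∈ {2, 4, 6, 7}, s ≤ k}:
g(0) = mex{} = 0
g(1) = mex{} = 0
g(2) = mex{0} = 1
g(3) = mex{0} = 1
g(4) = mex{0,1} = 2
g(5) = mex{0,1} = 2
g(6) = mex{0,1,2} = 3
g(7) = mex{0,1,2} = 3
g(8) = mex{0,1,2,3} = 4
g(9) = mex{1,2,3} = 0
g(10) = mex{1,2,3,4} = 0
So g(10) = 0.

0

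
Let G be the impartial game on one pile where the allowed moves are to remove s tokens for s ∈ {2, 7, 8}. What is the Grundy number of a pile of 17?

Grundy values for subtraction set {2, 7, 8}:
k:     0  1  2  3  4  5  6  7  8  9 10 11 12 13 14 15 16 17
g(k):  0  0  1  1  0  0  1  1  2  2  0  3  1  2  0  0  1  1
So g(17) = 1.

1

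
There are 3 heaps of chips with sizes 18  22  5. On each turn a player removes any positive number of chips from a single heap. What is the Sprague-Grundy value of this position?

1

Compute the nim-sum pairwise:
18 ^ 22 = 4
4 ^ 5 = 1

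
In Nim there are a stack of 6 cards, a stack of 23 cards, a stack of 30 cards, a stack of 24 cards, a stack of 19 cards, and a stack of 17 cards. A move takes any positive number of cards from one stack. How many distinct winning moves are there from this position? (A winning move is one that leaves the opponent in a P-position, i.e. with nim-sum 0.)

Compute the nim-sum pairwise:
6 ^ 23 = 17
17 ^ 30 = 15
15 ^ 24 = 23
23 ^ 19 = 4
4 ^ 17 = 21
The overall nim-sum is X = 21. A stack of size p has a winning move iff p XOR X < p (reduce it to p XOR X).
  6: 6 XOR 21 = 19 ≥ 6 — no move.
  23: 23 XOR 21 = 2 < 23 — winning move (to 2).
  30: 30 XOR 21 = 11 < 30 — winning move (to 11).
  24: 24 XOR 21 = 13 < 24 — winning move (to 13).
  19: 19 XOR 21 = 6 < 19 — winning move (to 6).
  17: 17 XOR 21 = 4 < 17 — winning move (to 4).
That gives 5 winning moves.

5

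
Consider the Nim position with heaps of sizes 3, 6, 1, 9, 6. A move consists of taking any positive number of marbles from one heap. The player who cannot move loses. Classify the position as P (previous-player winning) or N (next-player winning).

Bitwise XOR of the heap sizes:
  0011  (3)
  0110  (6)
  0001  (1)
  1001  (9)
  0110  (6)
  ----
  1011  (11)
The nim-sum is 11 ≠ 0, so this is an N-position: the player to move can win.

N-position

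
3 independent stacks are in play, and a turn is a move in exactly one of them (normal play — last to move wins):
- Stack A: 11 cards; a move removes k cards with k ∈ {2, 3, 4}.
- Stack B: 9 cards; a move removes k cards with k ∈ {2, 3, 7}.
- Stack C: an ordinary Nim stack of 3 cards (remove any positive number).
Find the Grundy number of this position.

3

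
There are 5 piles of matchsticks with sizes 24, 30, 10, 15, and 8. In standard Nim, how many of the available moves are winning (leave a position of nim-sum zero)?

Bitwise XOR of the heap sizes:
  11000  (24)
  11110  (30)
  01010  (10)
  01111  (15)
  01000  (8)
  -----
  01011  (11)
The overall nim-sum is X = 11. A pile of size p has a winning move iff p XOR X < p (reduce it to p XOR X).
  24: 24 XOR 11 = 19 < 24 — winning move (to 19).
  30: 30 XOR 11 = 21 < 30 — winning move (to 21).
  10: 10 XOR 11 = 1 < 10 — winning move (to 1).
  15: 15 XOR 11 = 4 < 15 — winning move (to 4).
  8: 8 XOR 11 = 3 < 8 — winning move (to 3).
That gives 5 winning moves.

5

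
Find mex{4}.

0

0 is not in the set, so the mex is 0.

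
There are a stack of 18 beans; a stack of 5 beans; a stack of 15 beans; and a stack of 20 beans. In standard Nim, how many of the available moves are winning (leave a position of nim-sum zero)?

Nim-sum: 18 XOR 5 XOR 15 XOR 20 = 12.
The overall nim-sum is X = 12. A stack of size p has a winning move iff p XOR X < p (reduce it to p XOR X).
  18: 18 XOR 12 = 30 ≥ 18 — no move.
  5: 5 XOR 12 = 9 ≥ 5 — no move.
  15: 15 XOR 12 = 3 < 15 — winning move (to 3).
  20: 20 XOR 12 = 24 ≥ 20 — no move.
That gives 1 winning move.

1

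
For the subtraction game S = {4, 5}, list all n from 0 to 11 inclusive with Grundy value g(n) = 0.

0, 1, 2, 3, 9, 10, 11

Grundy values for subtraction set {4, 5}:
g(0) = mex{} = 0
g(1) = mex{} = 0
g(2) = mex{} = 0
g(3) = mex{} = 0
g(4) = mex{0} = 1
g(5) = mex{0} = 1
g(6) = mex{0} = 1
g(7) = mex{0} = 1
g(8) = mex{0,1} = 2
g(9) = mex{1} = 0
g(10) = mex{1} = 0
g(11) = mex{1} = 0
The P-positions (g = 0) in 0..11 are 0, 1, 2, 3, 9, 10, 11.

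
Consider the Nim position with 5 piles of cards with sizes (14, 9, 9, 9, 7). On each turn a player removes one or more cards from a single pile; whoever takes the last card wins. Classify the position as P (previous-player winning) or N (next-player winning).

Write each in binary and XOR column by column:
  1110  (14)
  1001  (9)
  1001  (9)
  1001  (9)
  0111  (7)
  ----
  0000  (0)
The nim-sum is 0, so this is a P-position: the player to move is in a losing position under optimal play.

P-position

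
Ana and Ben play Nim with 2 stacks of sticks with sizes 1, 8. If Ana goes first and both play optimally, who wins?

Nim-sum: 1 XOR 8 = 9.
The nim-sum is 9 ≠ 0, so this is an N-position: the player to move can win; Ana has a winning move.

Ana wins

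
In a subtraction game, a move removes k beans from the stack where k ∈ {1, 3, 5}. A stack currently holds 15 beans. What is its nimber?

Grundy values for subtraction set {1, 3, 5}:
k:     0  1  2  3  4  5  6  7  8  9 10 11 12 13 14 15
g(k):  0  1  0  1  0  1  0  1  0  1  0  1  0  1  0  1
So g(15) = 1.

1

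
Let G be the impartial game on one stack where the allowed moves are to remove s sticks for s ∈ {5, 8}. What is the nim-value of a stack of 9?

1

Compute g(0), g(1), … for moves {5, 8}:
g(0) = mex{} = 0
g(1) = mex{} = 0
g(2) = mex{} = 0
g(3) = mex{} = 0
g(4) = mex{} = 0
g(5) = mex{0} = 1
g(6) = mex{0} = 1
g(7) = mex{0} = 1
g(8) = mex{0} = 1
g(9) = mex{0} = 1
So g(9) = 1.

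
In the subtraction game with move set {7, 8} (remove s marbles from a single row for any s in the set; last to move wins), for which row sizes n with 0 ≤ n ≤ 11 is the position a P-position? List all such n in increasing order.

0, 1, 2, 3, 4, 5, 6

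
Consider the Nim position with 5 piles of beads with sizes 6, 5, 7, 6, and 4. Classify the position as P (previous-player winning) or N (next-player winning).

Nim-sum: 6 ⊕ 5 ⊕ 7 ⊕ 6 ⊕ 4 = 6.
The nim-sum is 6 ≠ 0, so this is an N-position: the player to move can win.

N-position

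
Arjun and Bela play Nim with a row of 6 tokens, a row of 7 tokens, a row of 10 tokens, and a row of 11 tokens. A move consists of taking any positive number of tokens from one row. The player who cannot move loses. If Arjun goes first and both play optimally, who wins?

Bela wins

Bitwise XOR of the heap sizes:
  0110  (6)
  0111  (7)
  1010  (10)
  1011  (11)
  ----
  0000  (0)
The nim-sum is 0, so this is a P-position: the player to move is in a losing position under optimal play; Arjun is about to move from it and so loses — Bela wins.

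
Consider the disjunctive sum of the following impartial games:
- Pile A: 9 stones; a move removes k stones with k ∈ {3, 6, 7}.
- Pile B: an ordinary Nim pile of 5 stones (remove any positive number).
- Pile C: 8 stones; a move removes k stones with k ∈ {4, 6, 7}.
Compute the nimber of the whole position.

Grundy values for pile A (subtraction set {3, 6, 7}):
k:     0  1  2  3  4  5  6  7  8  9
g(k):  0  0  0  1  1  1  2  2  2  3
So g(9) = 3.
Pile B is a plain Nim pile of size 5, so its Grundy value is 5.
Grundy values for pile C (subtraction set {4, 6, 7}):
k:     0  1  2  3  4  5  6  7  8
g(k):  0  0  0  0  1  1  1  1  2
So g(8) = 2.
By the Sprague-Grundy theorem, the Grundy value of a sum of independent games is the XOR of the component values.
Combined value = 3 ⊕ 5 ⊕ 2 = 4.

4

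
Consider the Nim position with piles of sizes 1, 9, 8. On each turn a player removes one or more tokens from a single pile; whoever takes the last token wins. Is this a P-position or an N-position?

Nim-sum: 1 ^ 9 ^ 8 = 0.
The nim-sum is 0, so this is a P-position: the player to move is in a losing position under optimal play.

P-position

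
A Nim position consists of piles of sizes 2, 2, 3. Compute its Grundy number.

In binary:
  10  (2)
  10  (2)
  11  (3)
  --
  11  (3)

3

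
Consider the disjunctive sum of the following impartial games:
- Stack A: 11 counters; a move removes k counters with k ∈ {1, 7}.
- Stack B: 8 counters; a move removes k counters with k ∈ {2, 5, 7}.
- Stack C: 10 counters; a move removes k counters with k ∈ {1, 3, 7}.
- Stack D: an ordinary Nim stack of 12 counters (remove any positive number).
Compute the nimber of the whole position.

15

Grundy values for stack A (subtraction set {1, 7}):
g(0) = mex{} = 0
g(1) = mex{0} = 1
g(2) = mex{1} = 0
g(3) = mex{0} = 1
g(4) = mex{1} = 0
g(5) = mex{0} = 1
g(6) = mex{1} = 0
g(7) = mex{0} = 1
g(8) = mex{1} = 0
g(9) = mex{0} = 1
g(10) = mex{1} = 0
g(11) = mex{0} = 1
So g(11) = 1.
For stack B, compute g(0), g(1), … with moves {2, 5, 7}:
k:     0  1  2  3  4  5  6  7  8
g(k):  0  0  1  1  0  2  1  3  2
So g(8) = 2.
For stack C, compute g(0), g(1), … with moves {1, 3, 7}:
g(0) = mex{} = 0
g(1) = mex{0} = 1
g(2) = mex{1} = 0
g(3) = mex{0} = 1
g(4) = mex{1} = 0
g(5) = mex{0} = 1
g(6) = mex{1} = 0
g(7) = mex{0} = 1
g(8) = mex{1} = 0
g(9) = mex{0} = 1
g(10) = mex{1} = 0
So g(10) = 0.
Stack D is a plain Nim stack of size 12, so its Grundy value is 12.
The value of a disjunctive sum is the nim-sum of the parts.
Combined value = 1 XOR 2 XOR 0 XOR 12 = 15.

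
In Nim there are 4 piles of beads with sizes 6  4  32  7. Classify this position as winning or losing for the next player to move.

Winning position

Compute the nim-sum pairwise:
6 XOR 4 = 2
2 XOR 32 = 34
34 XOR 7 = 37
The nim-sum is 37 ≠ 0, so this is an N-position: the player to move can win.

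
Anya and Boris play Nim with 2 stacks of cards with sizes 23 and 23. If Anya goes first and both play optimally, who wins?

Boris wins

Write each in binary and XOR column by column:
  10111  (23)
  10111  (23)
  -----
  00000  (0)
The nim-sum is 0, so this is a P-position: the player to move is in a losing position under optimal play; Anya is about to move from it and so loses — Boris wins.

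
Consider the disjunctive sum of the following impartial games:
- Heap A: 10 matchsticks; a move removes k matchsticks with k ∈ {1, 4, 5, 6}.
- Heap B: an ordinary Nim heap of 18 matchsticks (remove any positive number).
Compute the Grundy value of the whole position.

For heap A, compute g(0), g(1), … with moves {1, 4, 5, 6}:
g(0) = mex{} = 0
g(1) = mex{0} = 1
g(2) = mex{1} = 0
g(3) = mex{0} = 1
g(4) = mex{0,1} = 2
g(5) = mex{0,1,2} = 3
g(6) = mex{0,1,3} = 2
g(7) = mex{0,1,2} = 3
g(8) = mex{0,1,2,3} = 4
g(9) = mex{1,2,3,4} = 0
g(10) = mex{0,2,3} = 1
So g(10) = 1.
Heap B is a plain Nim heap of size 18, so its Grundy value is 18.
By the Sprague-Grundy theorem, the Grundy value of a sum of independent games is the XOR of the component values.
Combined value = 1 XOR 18 = 19.

19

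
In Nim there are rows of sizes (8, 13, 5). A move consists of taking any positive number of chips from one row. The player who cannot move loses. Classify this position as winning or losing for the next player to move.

Compute the nim-sum pairwise:
8 ^ 13 = 5
5 ^ 5 = 0
The nim-sum is 0, so this is a P-position: the player to move is in a losing position under optimal play.

Losing position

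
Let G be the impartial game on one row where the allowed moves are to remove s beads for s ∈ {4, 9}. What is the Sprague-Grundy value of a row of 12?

1

Build the Grundy sequence with g(k) = mex{g(k−s) : s ∈ {4, 9}, s ≤ k}:
k:     0  1  2  3  4  5  6  7  8  9 10 11 12
g(k):  0  0  0  0  1  1  1  1  0  2  2  2  1
So g(12) = 1.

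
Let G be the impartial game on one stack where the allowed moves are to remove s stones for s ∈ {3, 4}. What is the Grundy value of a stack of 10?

1

Build the Grundy sequence with g(k) = mex{g(k−s) : s ∈ {3, 4}, s ≤ k}:
k:     0  1  2  3  4  5  6  7  8  9 10
g(k):  0  0  0  1  1  1  2  0  0  0  1
So g(10) = 1.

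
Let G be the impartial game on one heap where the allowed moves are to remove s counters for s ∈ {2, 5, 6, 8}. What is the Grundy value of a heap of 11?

0

Compute g(0), g(1), … for moves {2, 5, 6, 8}:
g(0) = mex{} = 0
g(1) = mex{} = 0
g(2) = mex{0} = 1
g(3) = mex{0} = 1
g(4) = mex{1} = 0
g(5) = mex{0,1} = 2
g(6) = mex{0} = 1
g(7) = mex{0,1,2} = 3
g(8) = mex{0,1} = 2
g(9) = mex{0,1,3} = 2
g(10) = mex{0,1,2} = 3
g(11) = mex{1,2} = 0
So g(11) = 0.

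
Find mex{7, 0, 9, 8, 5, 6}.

1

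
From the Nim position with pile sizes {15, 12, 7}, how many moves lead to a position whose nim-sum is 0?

3

Compute the nim-sum pairwise:
15 ^ 12 = 3
3 ^ 7 = 4
The overall nim-sum is X = 4. A pile of size p has a winning move iff p XOR X < p (reduce it to p XOR X).
  15: 15 XOR 4 = 11 < 15 — winning move (to 11).
  12: 12 XOR 4 = 8 < 12 — winning move (to 8).
  7: 7 XOR 4 = 3 < 7 — winning move (to 3).
That gives 3 winning moves.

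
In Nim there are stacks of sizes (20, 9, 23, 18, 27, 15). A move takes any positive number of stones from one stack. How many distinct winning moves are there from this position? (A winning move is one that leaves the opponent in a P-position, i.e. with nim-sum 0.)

3

Nim-sum: 20 ⊕ 9 ⊕ 23 ⊕ 18 ⊕ 27 ⊕ 15 = 12.
The overall nim-sum is X = 12. A stack of size p has a winning move iff p XOR X < p (reduce it to p XOR X).
  20: 20 XOR 12 = 24 ≥ 20 — no move.
  9: 9 XOR 12 = 5 < 9 — winning move (to 5).
  23: 23 XOR 12 = 27 ≥ 23 — no move.
  18: 18 XOR 12 = 30 ≥ 18 — no move.
  27: 27 XOR 12 = 23 < 27 — winning move (to 23).
  15: 15 XOR 12 = 3 < 15 — winning move (to 3).
That gives 3 winning moves.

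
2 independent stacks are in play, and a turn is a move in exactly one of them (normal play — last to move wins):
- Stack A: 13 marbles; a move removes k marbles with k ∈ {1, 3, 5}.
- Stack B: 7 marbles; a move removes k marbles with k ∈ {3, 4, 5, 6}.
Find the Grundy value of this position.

3

Build the Grundy sequence for stack A with g(k) = mex{g(k−s) : s ∈ {1, 3, 5}, s ≤ k}:
k:     0  1  2  3  4  5  6  7  8  9 10 11 12 13
g(k):  0  1  0  1  0  1  0  1  0  1  0  1  0  1
So g(13) = 1.
For stack B, compute g(0), g(1), … with moves {3, 4, 5, 6}:
k:     0  1  2  3  4  5  6  7
g(k):  0  0  0  1  1  1  2  2
So g(7) = 2.
The value of a disjunctive sum is the nim-sum of the parts.
Combined value = 1 XOR 2 = 3.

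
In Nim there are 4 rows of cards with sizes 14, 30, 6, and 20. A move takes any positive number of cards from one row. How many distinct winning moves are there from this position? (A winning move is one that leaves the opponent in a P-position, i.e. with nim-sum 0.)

Compute the nim-sum pairwise:
14 ⊕ 30 = 16
16 ⊕ 6 = 22
22 ⊕ 20 = 2
The overall nim-sum is X = 2. A row of size p has a winning move iff p XOR X < p (reduce it to p XOR X).
  14: 14 XOR 2 = 12 < 14 — winning move (to 12).
  30: 30 XOR 2 = 28 < 30 — winning move (to 28).
  6: 6 XOR 2 = 4 < 6 — winning move (to 4).
  20: 20 XOR 2 = 22 ≥ 20 — no move.
That gives 3 winning moves.

3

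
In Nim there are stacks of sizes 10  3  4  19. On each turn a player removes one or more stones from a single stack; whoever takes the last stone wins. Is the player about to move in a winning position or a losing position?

Compute the nim-sum pairwise:
10 ⊕ 3 = 9
9 ⊕ 4 = 13
13 ⊕ 19 = 30
The nim-sum is 30 ≠ 0, so this is an N-position: the player to move can win.

Winning position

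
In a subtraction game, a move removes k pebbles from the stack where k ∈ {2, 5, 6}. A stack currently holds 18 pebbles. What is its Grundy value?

Grundy values for subtraction set {2, 5, 6}:
k:     0  1  2  3  4  5  6  7  8  9 10 11 12 13 14 15 16 17 18
g(k):  0  0  1  1  0  2  1  3  0  2  1  0  0  1  1  0  2  1  3
So g(18) = 3.

3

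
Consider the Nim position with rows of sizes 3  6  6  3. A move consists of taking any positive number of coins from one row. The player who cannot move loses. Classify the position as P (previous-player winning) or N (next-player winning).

P-position

Nim-sum: 3 ^ 6 ^ 6 ^ 3 = 0.
The nim-sum is 0, so this is a P-position: the player to move is in a losing position under optimal play.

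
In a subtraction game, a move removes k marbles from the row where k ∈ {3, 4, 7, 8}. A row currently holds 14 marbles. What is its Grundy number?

Build the Grundy sequence with g(k) = mex{g(k−s) : s ∈ {3, 4, 7, 8}, s ≤ k}:
g(0) = mex{} = 0
g(1) = mex{} = 0
g(2) = mex{} = 0
g(3) = mex{0} = 1
g(4) = mex{0} = 1
g(5) = mex{0} = 1
g(6) = mex{0,1} = 2
g(7) = mex{0,1} = 2
g(8) = mex{0,1} = 2
g(9) = mex{0,1,2} = 3
g(10) = mex{0,1,2} = 3
g(11) = mex{1,2} = 0
g(12) = mex{1,2,3} = 0
g(13) = mex{1,2,3} = 0
g(14) = mex{0,2,3} = 1
So g(14) = 1.

1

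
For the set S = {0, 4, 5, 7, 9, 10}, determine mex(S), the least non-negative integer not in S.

1

0 is in the set but 1 is not, so the mex is 1.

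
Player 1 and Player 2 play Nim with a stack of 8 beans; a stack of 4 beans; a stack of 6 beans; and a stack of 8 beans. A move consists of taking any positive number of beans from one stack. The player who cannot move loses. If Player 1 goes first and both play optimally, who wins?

Player 1 wins

Write each in binary and XOR column by column:
  1000  (8)
  0100  (4)
  0110  (6)
  1000  (8)
  ----
  0010  (2)
The nim-sum is 2 ≠ 0, so this is an N-position: the player to move can win; Player 1 has a winning move.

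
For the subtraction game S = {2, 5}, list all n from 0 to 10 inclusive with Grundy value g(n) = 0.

0, 1, 4, 7, 8

Compute g(0), g(1), … for moves {2, 5}:
k:     0  1  2  3  4  5  6  7  8  9 10
g(k):  0  0  1  1  0  2  1  0  0  1  1
The P-positions (g = 0) in 0..10 are 0, 1, 4, 7, 8.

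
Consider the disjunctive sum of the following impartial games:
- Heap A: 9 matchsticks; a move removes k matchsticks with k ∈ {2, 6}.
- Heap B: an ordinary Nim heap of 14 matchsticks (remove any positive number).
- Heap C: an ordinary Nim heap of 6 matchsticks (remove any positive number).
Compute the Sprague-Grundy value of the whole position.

8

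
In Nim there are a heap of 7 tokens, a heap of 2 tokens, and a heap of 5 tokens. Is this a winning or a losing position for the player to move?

Compute the nim-sum pairwise:
7 ^ 2 = 5
5 ^ 5 = 0
The nim-sum is 0, so this is a P-position: the player to move is in a losing position under optimal play.

Losing position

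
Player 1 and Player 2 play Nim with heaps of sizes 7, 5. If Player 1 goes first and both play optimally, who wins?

Bitwise XOR of the heap sizes:
  111  (7)
  101  (5)
  ---
  010  (2)
The nim-sum is 2 ≠ 0, so this is an N-position: the player to move can win; Player 1 has a winning move.

Player 1 wins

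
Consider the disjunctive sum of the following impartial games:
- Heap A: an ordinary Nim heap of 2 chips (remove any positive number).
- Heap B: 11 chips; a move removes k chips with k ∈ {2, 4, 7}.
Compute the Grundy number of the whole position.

3

Heap A is a plain Nim heap of size 2, so its Grundy value is 2.
Build the Grundy sequence for heap B with g(k) = mex{g(k−s) : s ∈ {2, 4, 7}, s ≤ k}:
k:     0  1  2  3  4  5  6  7  8  9 10 11
g(k):  0  0  1  1  2  2  0  3  1  0  2  1
So g(11) = 1.
The value of a disjunctive sum is the nim-sum of the parts.
Combined value = 2 XOR 1 = 3.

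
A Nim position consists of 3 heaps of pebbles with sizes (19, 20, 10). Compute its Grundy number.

Nim-sum: 19 ^ 20 ^ 10 = 13.

13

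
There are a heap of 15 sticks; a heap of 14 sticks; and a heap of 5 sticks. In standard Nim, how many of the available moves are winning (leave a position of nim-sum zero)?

Nim-sum: 15 ⊕ 14 ⊕ 5 = 4.
The overall nim-sum is X = 4. A heap of size p has a winning move iff p XOR X < p (reduce it to p XOR X).
  15: 15 XOR 4 = 11 < 15 — winning move (to 11).
  14: 14 XOR 4 = 10 < 14 — winning move (to 10).
  5: 5 XOR 4 = 1 < 5 — winning move (to 1).
That gives 3 winning moves.

3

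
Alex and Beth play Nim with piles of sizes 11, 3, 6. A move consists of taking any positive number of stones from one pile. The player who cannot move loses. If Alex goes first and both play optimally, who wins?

Alex wins

Compute the nim-sum pairwise:
11 ^ 3 = 8
8 ^ 6 = 14
The nim-sum is 14 ≠ 0, so this is an N-position: the player to move can win; Alex has a winning move.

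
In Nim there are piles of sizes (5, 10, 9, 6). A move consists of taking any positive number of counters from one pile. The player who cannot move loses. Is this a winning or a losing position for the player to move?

Losing position

In binary:
  0101  (5)
  1010  (10)
  1001  (9)
  0110  (6)
  ----
  0000  (0)
The nim-sum is 0, so this is a P-position: the player to move is in a losing position under optimal play.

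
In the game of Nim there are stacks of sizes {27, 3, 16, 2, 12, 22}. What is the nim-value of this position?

16

Compute the nim-sum pairwise:
27 XOR 3 = 24
24 XOR 16 = 8
8 XOR 2 = 10
10 XOR 12 = 6
6 XOR 22 = 16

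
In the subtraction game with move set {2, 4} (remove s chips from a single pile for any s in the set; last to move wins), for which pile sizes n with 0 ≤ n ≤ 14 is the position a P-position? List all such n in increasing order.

Grundy values for subtraction set {2, 4}:
g(0) = mex{} = 0
g(1) = mex{} = 0
g(2) = mex{0} = 1
g(3) = mex{0} = 1
g(4) = mex{0,1} = 2
g(5) = mex{0,1} = 2
g(6) = mex{1,2} = 0
g(7) = mex{1,2} = 0
g(8) = mex{0,2} = 1
g(9) = mex{0,2} = 1
g(10) = mex{0,1} = 2
g(11) = mex{0,1} = 2
g(12) = mex{1,2} = 0
g(13) = mex{1,2} = 0
g(14) = mex{0,2} = 1
The P-positions (g = 0) in 0..14 are 0, 1, 6, 7, 12, 13.

0, 1, 6, 7, 12, 13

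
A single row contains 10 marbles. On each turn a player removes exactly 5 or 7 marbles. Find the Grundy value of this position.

Build the Grundy sequence with g(k) = mex{g(k−s) : s ∈ {5, 7}, s ≤ k}:
g(0) = mex{} = 0
g(1) = mex{} = 0
g(2) = mex{} = 0
g(3) = mex{} = 0
g(4) = mex{} = 0
g(5) = mex{0} = 1
g(6) = mex{0} = 1
g(7) = mex{0} = 1
g(8) = mex{0} = 1
g(9) = mex{0} = 1
g(10) = mex{0,1} = 2
So g(10) = 2.

2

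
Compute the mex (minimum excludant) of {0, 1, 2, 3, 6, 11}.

4

The values 0, 1, 2, 3 are all present; 4 is the first non-negative integer missing from the set.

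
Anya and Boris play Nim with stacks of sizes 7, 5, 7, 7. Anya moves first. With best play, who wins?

Compute the nim-sum pairwise:
7 ⊕ 5 = 2
2 ⊕ 7 = 5
5 ⊕ 7 = 2
The nim-sum is 2 ≠ 0, so this is an N-position: the player to move can win; Anya has a winning move.

Anya wins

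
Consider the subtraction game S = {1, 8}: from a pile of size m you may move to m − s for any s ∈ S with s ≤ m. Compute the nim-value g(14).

1

Build the Grundy sequence with g(k) = mex{g(k−s) : s ∈ {1, 8}, s ≤ k}:
k:     0  1  2  3  4  5  6  7  8  9 10 11 12 13 14
g(k):  0  1  0  1  0  1  0  1  2  0  1  0  1  0  1
So g(14) = 1.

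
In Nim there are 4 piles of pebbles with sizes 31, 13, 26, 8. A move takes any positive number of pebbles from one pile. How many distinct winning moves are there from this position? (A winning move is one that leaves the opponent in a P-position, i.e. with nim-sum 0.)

Nim-sum: 31 XOR 13 XOR 26 XOR 8 = 0.
The nim-sum is already 0, so every move leaves a nonzero nim-sum — there are no winning moves.

0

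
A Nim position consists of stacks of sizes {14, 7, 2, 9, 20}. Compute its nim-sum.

22

Compute the nim-sum pairwise:
14 XOR 7 = 9
9 XOR 2 = 11
11 XOR 9 = 2
2 XOR 20 = 22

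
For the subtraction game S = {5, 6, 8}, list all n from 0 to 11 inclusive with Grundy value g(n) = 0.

Grundy values for subtraction set {5, 6, 8}:
k:     0  1  2  3  4  5  6  7  8  9 10 11
g(k):  0  0  0  0  0  1  1  1  1  1  2  2
The P-positions (g = 0) in 0..11 are 0, 1, 2, 3, 4.

0, 1, 2, 3, 4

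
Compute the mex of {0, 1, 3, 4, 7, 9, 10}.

2

The values 0, 1 are all present; 2 is the first non-negative integer missing from the set.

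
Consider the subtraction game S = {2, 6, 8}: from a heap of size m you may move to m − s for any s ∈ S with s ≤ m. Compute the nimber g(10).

3

Grundy values for subtraction set {2, 6, 8}:
k:     0  1  2  3  4  5  6  7  8  9 10
g(k):  0  0  1  1  0  0  1  1  2  2  3
So g(10) = 3.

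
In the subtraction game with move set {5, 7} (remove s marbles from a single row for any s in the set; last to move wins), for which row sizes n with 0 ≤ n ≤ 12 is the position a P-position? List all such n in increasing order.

0, 1, 2, 3, 4, 12

Grundy values for subtraction set {5, 7}:
g(0) = mex{} = 0
g(1) = mex{} = 0
g(2) = mex{} = 0
g(3) = mex{} = 0
g(4) = mex{} = 0
g(5) = mex{0} = 1
g(6) = mex{0} = 1
g(7) = mex{0} = 1
g(8) = mex{0} = 1
g(9) = mex{0} = 1
g(10) = mex{0,1} = 2
g(11) = mex{0,1} = 2
g(12) = mex{1} = 0
The P-positions (g = 0) in 0..12 are 0, 1, 2, 3, 4, 12.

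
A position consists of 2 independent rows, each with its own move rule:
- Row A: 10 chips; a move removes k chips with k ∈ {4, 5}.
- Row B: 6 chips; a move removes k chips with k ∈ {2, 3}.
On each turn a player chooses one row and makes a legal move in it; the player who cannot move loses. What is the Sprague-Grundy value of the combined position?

0

For row A, compute g(0), g(1), … with moves {4, 5}:
g(0) = mex{} = 0
g(1) = mex{} = 0
g(2) = mex{} = 0
g(3) = mex{} = 0
g(4) = mex{0} = 1
g(5) = mex{0} = 1
g(6) = mex{0} = 1
g(7) = mex{0} = 1
g(8) = mex{0,1} = 2
g(9) = mex{1} = 0
g(10) = mex{1} = 0
So g(10) = 0.
For row B, compute g(0), g(1), … with moves {2, 3}:
k:     0  1  2  3  4  5  6
g(k):  0  0  1  1  2  0  0
So g(6) = 0.
By the Sprague-Grundy theorem, the Grundy value of a sum of independent games is the XOR of the component values.
Combined value = 0 XOR 0 = 0.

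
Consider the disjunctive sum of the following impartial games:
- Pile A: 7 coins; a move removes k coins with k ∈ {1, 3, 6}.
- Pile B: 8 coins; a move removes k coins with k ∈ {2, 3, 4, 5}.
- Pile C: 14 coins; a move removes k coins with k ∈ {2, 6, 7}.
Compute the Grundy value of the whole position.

Grundy values for pile A (subtraction set {1, 3, 6}):
g(0) = mex{} = 0
g(1) = mex{0} = 1
g(2) = mex{1} = 0
g(3) = mex{0} = 1
g(4) = mex{1} = 0
g(5) = mex{0} = 1
g(6) = mex{0,1} = 2
g(7) = mex{0,1,2} = 3
So g(7) = 3.
Build the Grundy sequence for pile B with g(k) = mex{g(k−s) : s ∈ {2, 3, 4, 5}, s ≤ k}:
k:     0  1  2  3  4  5  6  7  8
g(k):  0  0  1  1  2  2  3  0  0
So g(8) = 0.
Build the Grundy sequence for pile C with g(k) = mex{g(k−s) : s ∈ {2, 6, 7}, s ≤ k}:
g(0) = mex{} = 0
g(1) = mex{} = 0
g(2) = mex{0} = 1
g(3) = mex{0} = 1
g(4) = mex{1} = 0
g(5) = mex{1} = 0
g(6) = mex{0} = 1
g(7) = mex{0} = 1
g(8) = mex{0,1} = 2
g(9) = mex{1} = 0
g(10) = mex{0,1,2} = 3
g(11) = mex{0} = 1
g(12) = mex{0,1,3} = 2
g(13) = mex{1} = 0
g(14) = mex{1,2} = 0
So g(14) = 0.
The value of a disjunctive sum is the nim-sum of the parts.
Combined value = 3 XOR 0 XOR 0 = 3.

3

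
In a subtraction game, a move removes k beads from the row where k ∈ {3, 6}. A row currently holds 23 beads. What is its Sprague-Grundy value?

1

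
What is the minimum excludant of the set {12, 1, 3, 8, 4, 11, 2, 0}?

The values 0, 1, 2, 3, 4 are all present; 5 is the first non-negative integer missing from the set.

5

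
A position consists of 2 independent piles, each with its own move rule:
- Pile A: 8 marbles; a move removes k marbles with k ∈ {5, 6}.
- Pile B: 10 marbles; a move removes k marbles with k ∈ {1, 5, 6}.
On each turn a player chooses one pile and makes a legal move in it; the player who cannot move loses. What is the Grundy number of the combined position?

For pile A, compute g(0), g(1), … with moves {5, 6}:
g(0) = mex{} = 0
g(1) = mex{} = 0
g(2) = mex{} = 0
g(3) = mex{} = 0
g(4) = mex{} = 0
g(5) = mex{0} = 1
g(6) = mex{0} = 1
g(7) = mex{0} = 1
g(8) = mex{0} = 1
So g(8) = 1.
For pile B, compute g(0), g(1), … with moves {1, 5, 6}:
g(0) = mex{} = 0
g(1) = mex{0} = 1
g(2) = mex{1} = 0
g(3) = mex{0} = 1
g(4) = mex{1} = 0
g(5) = mex{0} = 1
g(6) = mex{0,1} = 2
g(7) = mex{0,1,2} = 3
g(8) = mex{0,1,3} = 2
g(9) = mex{0,1,2} = 3
g(10) = mex{0,1,3} = 2
So g(10) = 2.
By the Sprague-Grundy theorem, the Grundy value of a sum of independent games is the XOR of the component values.
Combined value = 1 ⊕ 2 = 3.

3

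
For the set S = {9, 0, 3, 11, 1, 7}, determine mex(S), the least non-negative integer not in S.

The values 0, 1 are all present; 2 is the first non-negative integer missing from the set.

2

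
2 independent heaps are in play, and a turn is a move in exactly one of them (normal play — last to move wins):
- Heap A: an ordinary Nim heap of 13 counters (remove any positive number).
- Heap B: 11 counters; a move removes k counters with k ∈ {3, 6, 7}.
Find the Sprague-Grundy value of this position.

13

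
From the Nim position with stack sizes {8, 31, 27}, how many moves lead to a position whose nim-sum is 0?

3

Bitwise XOR of the heap sizes:
  01000  (8)
  11111  (31)
  11011  (27)
  -----
  01100  (12)
The overall nim-sum is X = 12. A stack of size p has a winning move iff p XOR X < p (reduce it to p XOR X).
  8: 8 XOR 12 = 4 < 8 — winning move (to 4).
  31: 31 XOR 12 = 19 < 31 — winning move (to 19).
  27: 27 XOR 12 = 23 < 27 — winning move (to 23).
That gives 3 winning moves.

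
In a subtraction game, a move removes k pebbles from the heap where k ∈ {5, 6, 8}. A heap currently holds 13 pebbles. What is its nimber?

Grundy values for subtraction set {5, 6, 8}:
g(0) = mex{} = 0
g(1) = mex{} = 0
g(2) = mex{} = 0
g(3) = mex{} = 0
g(4) = mex{} = 0
g(5) = mex{0} = 1
g(6) = mex{0} = 1
g(7) = mex{0} = 1
g(8) = mex{0} = 1
g(9) = mex{0} = 1
g(10) = mex{0,1} = 2
g(11) = mex{0,1} = 2
g(12) = mex{0,1} = 2
g(13) = mex{1} = 0
So g(13) = 0.

0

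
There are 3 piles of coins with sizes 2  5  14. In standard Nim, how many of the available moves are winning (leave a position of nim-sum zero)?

Compute the nim-sum pairwise:
2 XOR 5 = 7
7 XOR 14 = 9
The overall nim-sum is X = 9. A pile of size p has a winning move iff p XOR X < p (reduce it to p XOR X).
  2: 2 XOR 9 = 11 ≥ 2 — no move.
  5: 5 XOR 9 = 12 ≥ 5 — no move.
  14: 14 XOR 9 = 7 < 14 — winning move (to 7).
That gives 1 winning move.

1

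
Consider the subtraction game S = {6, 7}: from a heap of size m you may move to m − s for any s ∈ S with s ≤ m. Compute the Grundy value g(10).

Grundy values for subtraction set {6, 7}:
g(0) = mex{} = 0
g(1) = mex{} = 0
g(2) = mex{} = 0
g(3) = mex{} = 0
g(4) = mex{} = 0
g(5) = mex{} = 0
g(6) = mex{0} = 1
g(7) = mex{0} = 1
g(8) = mex{0} = 1
g(9) = mex{0} = 1
g(10) = mex{0} = 1
So g(10) = 1.

1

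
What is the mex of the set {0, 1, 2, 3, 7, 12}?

The values 0, 1, 2, 3 are all present; 4 is the first non-negative integer missing from the set.

4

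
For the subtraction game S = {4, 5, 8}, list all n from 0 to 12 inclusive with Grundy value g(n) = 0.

Grundy values for subtraction set {4, 5, 8}:
g(0) = mex{} = 0
g(1) = mex{} = 0
g(2) = mex{} = 0
g(3) = mex{} = 0
g(4) = mex{0} = 1
g(5) = mex{0} = 1
g(6) = mex{0} = 1
g(7) = mex{0} = 1
g(8) = mex{0,1} = 2
g(9) = mex{0,1} = 2
g(10) = mex{0,1} = 2
g(11) = mex{0,1} = 2
g(12) = mex{1,2} = 0
The P-positions (g = 0) in 0..12 are 0, 1, 2, 3, 12.

0, 1, 2, 3, 12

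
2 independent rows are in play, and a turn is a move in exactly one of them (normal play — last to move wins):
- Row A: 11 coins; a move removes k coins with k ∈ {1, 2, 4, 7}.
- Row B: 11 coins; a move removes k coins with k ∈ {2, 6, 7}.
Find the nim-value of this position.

3

For row A, compute g(0), g(1), … with moves {1, 2, 4, 7}:
g(0) = mex{} = 0
g(1) = mex{0} = 1
g(2) = mex{0,1} = 2
g(3) = mex{1,2} = 0
g(4) = mex{0,2} = 1
g(5) = mex{0,1} = 2
g(6) = mex{1,2} = 0
g(7) = mex{0,2} = 1
g(8) = mex{0,1} = 2
g(9) = mex{1,2} = 0
g(10) = mex{0,2} = 1
g(11) = mex{0,1} = 2
So g(11) = 2.
Grundy values for row B (subtraction set {2, 6, 7}):
k:     0  1  2  3  4  5  6  7  8  9 10 11
g(k):  0  0  1  1  0  0  1  1  2  0  3  1
So g(11) = 1.
The value of a disjunctive sum is the nim-sum of the parts.
Combined value = 2 XOR 1 = 3.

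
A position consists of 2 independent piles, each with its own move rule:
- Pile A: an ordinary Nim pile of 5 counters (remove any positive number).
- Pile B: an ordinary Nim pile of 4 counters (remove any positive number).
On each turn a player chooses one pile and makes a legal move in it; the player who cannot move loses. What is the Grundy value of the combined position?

1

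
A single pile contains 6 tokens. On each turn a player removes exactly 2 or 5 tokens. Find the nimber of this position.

1

Compute g(0), g(1), … for moves {2, 5}:
k:     0  1  2  3  4  5  6
g(k):  0  0  1  1  0  2  1
So g(6) = 1.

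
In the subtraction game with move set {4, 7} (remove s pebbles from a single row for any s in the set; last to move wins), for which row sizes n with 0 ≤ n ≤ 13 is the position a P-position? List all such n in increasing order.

0, 1, 2, 3, 11, 12, 13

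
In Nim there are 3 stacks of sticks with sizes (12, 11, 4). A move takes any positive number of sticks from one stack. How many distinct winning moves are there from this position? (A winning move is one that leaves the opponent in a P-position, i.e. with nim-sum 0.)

In binary:
  1100  (12)
  1011  (11)
  0100  (4)
  ----
  0011  (3)
The overall nim-sum is X = 3. A stack of size p has a winning move iff p XOR X < p (reduce it to p XOR X).
  12: 12 XOR 3 = 15 ≥ 12 — no move.
  11: 11 XOR 3 = 8 < 11 — winning move (to 8).
  4: 4 XOR 3 = 7 ≥ 4 — no move.
That gives 1 winning move.

1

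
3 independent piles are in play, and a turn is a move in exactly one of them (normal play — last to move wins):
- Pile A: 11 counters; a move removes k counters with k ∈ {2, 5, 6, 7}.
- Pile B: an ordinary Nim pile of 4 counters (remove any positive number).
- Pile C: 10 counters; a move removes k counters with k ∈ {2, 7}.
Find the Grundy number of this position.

7

Grundy values for pile A (subtraction set {2, 5, 6, 7}):
g(0) = mex{} = 0
g(1) = mex{} = 0
g(2) = mex{0} = 1
g(3) = mex{0} = 1
g(4) = mex{1} = 0
g(5) = mex{0,1} = 2
g(6) = mex{0} = 1
g(7) = mex{0,1,2} = 3
g(8) = mex{0,1} = 2
g(9) = mex{0,1,3} = 2
g(10) = mex{0,1,2} = 3
g(11) = mex{0,1,2} = 3
So g(11) = 3.
Pile B is a plain Nim pile of size 4, so its Grundy value is 4.
For pile C, compute g(0), g(1), … with moves {2, 7}:
g(0) = mex{} = 0
g(1) = mex{} = 0
g(2) = mex{0} = 1
g(3) = mex{0} = 1
g(4) = mex{1} = 0
g(5) = mex{1} = 0
g(6) = mex{0} = 1
g(7) = mex{0} = 1
g(8) = mex{0,1} = 2
g(9) = mex{1} = 0
g(10) = mex{1,2} = 0
So g(10) = 0.
By the Sprague-Grundy theorem, the Grundy value of a sum of independent games is the XOR of the component values.
Combined value = 3 XOR 4 XOR 0 = 7.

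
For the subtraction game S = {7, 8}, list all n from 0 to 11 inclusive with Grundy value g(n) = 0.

0, 1, 2, 3, 4, 5, 6

Compute g(0), g(1), … for moves {7, 8}:
k:     0  1  2  3  4  5  6  7  8  9 10 11
g(k):  0  0  0  0  0  0  0  1  1  1  1  1
The P-positions (g = 0) in 0..11 are 0, 1, 2, 3, 4, 5, 6.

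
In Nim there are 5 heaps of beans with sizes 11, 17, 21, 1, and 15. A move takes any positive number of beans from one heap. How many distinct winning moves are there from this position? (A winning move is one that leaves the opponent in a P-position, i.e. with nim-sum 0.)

Bitwise XOR of the heap sizes:
  01011  (11)
  10001  (17)
  10101  (21)
  00001  (1)
  01111  (15)
  -----
  00001  (1)
The overall nim-sum is X = 1. A heap of size p has a winning move iff p XOR X < p (reduce it to p XOR X).
  11: 11 XOR 1 = 10 < 11 — winning move (to 10).
  17: 17 XOR 1 = 16 < 17 — winning move (to 16).
  21: 21 XOR 1 = 20 < 21 — winning move (to 20).
  1: 1 XOR 1 = 0 < 1 — winning move (to 0).
  15: 15 XOR 1 = 14 < 15 — winning move (to 14).
That gives 5 winning moves.

5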